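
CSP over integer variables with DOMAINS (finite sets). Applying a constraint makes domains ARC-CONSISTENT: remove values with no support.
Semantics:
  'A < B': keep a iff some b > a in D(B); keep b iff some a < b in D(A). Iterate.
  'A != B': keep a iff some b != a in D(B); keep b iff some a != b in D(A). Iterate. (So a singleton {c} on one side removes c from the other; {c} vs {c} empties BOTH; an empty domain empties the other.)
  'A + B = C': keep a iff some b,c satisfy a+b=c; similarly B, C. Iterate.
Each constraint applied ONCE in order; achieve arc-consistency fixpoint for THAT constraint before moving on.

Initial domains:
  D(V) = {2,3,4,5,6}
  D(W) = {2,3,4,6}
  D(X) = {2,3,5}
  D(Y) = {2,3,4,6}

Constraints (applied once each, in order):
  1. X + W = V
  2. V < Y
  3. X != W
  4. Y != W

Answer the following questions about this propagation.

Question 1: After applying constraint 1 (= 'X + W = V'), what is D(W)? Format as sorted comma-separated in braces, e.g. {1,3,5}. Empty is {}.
Constraint 1 (X + W = V) on D(X)={2,3,5} D(W)={2,3,4,6} D(V)={2,3,4,5,6}: X {2,3,5}->{2,3}; W {2,3,4,6}->{2,3,4}; V {2,3,4,5,6}->{4,5,6}
So after constraint 1: D(W) = {2,3,4}

Answer: {2,3,4}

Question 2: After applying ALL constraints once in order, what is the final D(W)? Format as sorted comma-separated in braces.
Answer: {2,3,4}

Derivation:
Constraint 1 (X + W = V) on D(X)={2,3,5} D(W)={2,3,4,6} D(V)={2,3,4,5,6}: X {2,3,5}->{2,3}; W {2,3,4,6}->{2,3,4}; V {2,3,4,5,6}->{4,5,6}
Constraint 2 (V < Y) on D(V)={4,5,6} D(Y)={2,3,4,6}: V {4,5,6}->{4,5}; Y {2,3,4,6}->{6}
Constraint 3 (X != W) on D(X)={2,3} D(W)={2,3,4}: no change
Constraint 4 (Y != W) on D(Y)={6} D(W)={2,3,4}: no change
So after all 4 constraints: D(W) = {2,3,4}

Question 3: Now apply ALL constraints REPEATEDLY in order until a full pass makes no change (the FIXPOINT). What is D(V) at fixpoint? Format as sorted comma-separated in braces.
pass 0 (initial): D(V)={2,3,4,5,6}
pass 1: V {2,3,4,5,6}->{4,5}; W {2,3,4,6}->{2,3,4}; X {2,3,5}->{2,3}; Y {2,3,4,6}->{6}
pass 2: W {2,3,4}->{2,3}
pass 3: no change
Fixpoint after 3 passes: D(V) = {4,5}

Answer: {4,5}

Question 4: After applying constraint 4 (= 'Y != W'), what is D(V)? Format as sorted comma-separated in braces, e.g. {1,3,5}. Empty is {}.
Answer: {4,5}

Derivation:
Constraint 1 (X + W = V) on D(X)={2,3,5} D(W)={2,3,4,6} D(V)={2,3,4,5,6}: X {2,3,5}->{2,3}; W {2,3,4,6}->{2,3,4}; V {2,3,4,5,6}->{4,5,6}
Constraint 2 (V < Y) on D(V)={4,5,6} D(Y)={2,3,4,6}: V {4,5,6}->{4,5}; Y {2,3,4,6}->{6}
Constraint 3 (X != W) on D(X)={2,3} D(W)={2,3,4}: no change
Constraint 4 (Y != W) on D(Y)={6} D(W)={2,3,4}: no change
So after constraint 4: D(V) = {4,5}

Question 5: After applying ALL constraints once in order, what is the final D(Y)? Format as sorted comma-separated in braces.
Constraint 1 (X + W = V) on D(X)={2,3,5} D(W)={2,3,4,6} D(V)={2,3,4,5,6}: X {2,3,5}->{2,3}; W {2,3,4,6}->{2,3,4}; V {2,3,4,5,6}->{4,5,6}
Constraint 2 (V < Y) on D(V)={4,5,6} D(Y)={2,3,4,6}: V {4,5,6}->{4,5}; Y {2,3,4,6}->{6}
Constraint 3 (X != W) on D(X)={2,3} D(W)={2,3,4}: no change
Constraint 4 (Y != W) on D(Y)={6} D(W)={2,3,4}: no change
So after all 4 constraints: D(Y) = {6}

Answer: {6}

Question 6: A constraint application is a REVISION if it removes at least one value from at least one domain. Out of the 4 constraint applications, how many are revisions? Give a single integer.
Constraint 1 (X + W = V) on D(X)={2,3,5} D(W)={2,3,4,6} D(V)={2,3,4,5,6}: X {2,3,5}->{2,3}; W {2,3,4,6}->{2,3,4}; V {2,3,4,5,6}->{4,5,6} => REVISION
Constraint 2 (V < Y) on D(V)={4,5,6} D(Y)={2,3,4,6}: V {4,5,6}->{4,5}; Y {2,3,4,6}->{6} => REVISION
Constraint 3 (X != W) on D(X)={2,3} D(W)={2,3,4}: no change => not a revision
Constraint 4 (Y != W) on D(Y)={6} D(W)={2,3,4}: no change => not a revision
Total revisions = 2

Answer: 2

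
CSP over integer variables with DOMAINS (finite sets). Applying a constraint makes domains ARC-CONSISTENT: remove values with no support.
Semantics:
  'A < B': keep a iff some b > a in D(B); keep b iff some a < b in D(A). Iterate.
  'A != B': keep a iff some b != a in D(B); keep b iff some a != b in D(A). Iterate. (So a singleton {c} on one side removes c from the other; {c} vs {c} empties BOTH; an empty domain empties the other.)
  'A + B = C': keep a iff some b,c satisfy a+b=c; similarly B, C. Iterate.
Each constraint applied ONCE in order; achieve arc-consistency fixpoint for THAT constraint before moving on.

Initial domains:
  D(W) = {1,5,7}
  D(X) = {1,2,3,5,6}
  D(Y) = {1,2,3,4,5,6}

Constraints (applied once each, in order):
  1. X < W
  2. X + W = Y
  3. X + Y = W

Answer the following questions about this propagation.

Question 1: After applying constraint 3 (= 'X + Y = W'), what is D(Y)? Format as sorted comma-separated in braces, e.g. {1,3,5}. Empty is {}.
Answer: {}

Derivation:
Constraint 1 (X < W) on D(X)={1,2,3,5,6} D(W)={1,5,7}: W {1,5,7}->{5,7}
Constraint 2 (X + W = Y) on D(X)={1,2,3,5,6} D(W)={5,7} D(Y)={1,2,3,4,5,6}: X {1,2,3,5,6}->{1}; W {5,7}->{5}; Y {1,2,3,4,5,6}->{6}
Constraint 3 (X + Y = W) on D(X)={1} D(Y)={6} D(W)={5}: X {1}->{}; Y {6}->{}; W {5}->{}
So after constraint 3: D(Y) = {}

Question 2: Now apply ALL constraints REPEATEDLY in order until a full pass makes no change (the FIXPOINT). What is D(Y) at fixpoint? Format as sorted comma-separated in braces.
pass 0 (initial): D(Y)={1,2,3,4,5,6}
pass 1: W {1,5,7}->{}; X {1,2,3,5,6}->{}; Y {1,2,3,4,5,6}->{}
pass 2: no change
Fixpoint after 2 passes: D(Y) = {}

Answer: {}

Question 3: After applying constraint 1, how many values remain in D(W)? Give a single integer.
Constraint 1 (X < W) on D(X)={1,2,3,5,6} D(W)={1,5,7}: W {1,5,7}->{5,7}
So after constraint 1: D(W)={5,7}, size = 2

Answer: 2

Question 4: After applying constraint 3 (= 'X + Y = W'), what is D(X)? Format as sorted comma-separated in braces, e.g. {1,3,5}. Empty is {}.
Constraint 1 (X < W) on D(X)={1,2,3,5,6} D(W)={1,5,7}: W {1,5,7}->{5,7}
Constraint 2 (X + W = Y) on D(X)={1,2,3,5,6} D(W)={5,7} D(Y)={1,2,3,4,5,6}: X {1,2,3,5,6}->{1}; W {5,7}->{5}; Y {1,2,3,4,5,6}->{6}
Constraint 3 (X + Y = W) on D(X)={1} D(Y)={6} D(W)={5}: X {1}->{}; Y {6}->{}; W {5}->{}
So after constraint 3: D(X) = {}

Answer: {}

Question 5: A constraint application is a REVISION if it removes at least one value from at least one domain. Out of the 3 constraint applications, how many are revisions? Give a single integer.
Answer: 3

Derivation:
Constraint 1 (X < W) on D(X)={1,2,3,5,6} D(W)={1,5,7}: W {1,5,7}->{5,7} => REVISION
Constraint 2 (X + W = Y) on D(X)={1,2,3,5,6} D(W)={5,7} D(Y)={1,2,3,4,5,6}: X {1,2,3,5,6}->{1}; W {5,7}->{5}; Y {1,2,3,4,5,6}->{6} => REVISION
Constraint 3 (X + Y = W) on D(X)={1} D(Y)={6} D(W)={5}: X {1}->{}; Y {6}->{}; W {5}->{} => REVISION
Total revisions = 3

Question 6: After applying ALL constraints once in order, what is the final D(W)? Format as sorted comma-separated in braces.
Constraint 1 (X < W) on D(X)={1,2,3,5,6} D(W)={1,5,7}: W {1,5,7}->{5,7}
Constraint 2 (X + W = Y) on D(X)={1,2,3,5,6} D(W)={5,7} D(Y)={1,2,3,4,5,6}: X {1,2,3,5,6}->{1}; W {5,7}->{5}; Y {1,2,3,4,5,6}->{6}
Constraint 3 (X + Y = W) on D(X)={1} D(Y)={6} D(W)={5}: X {1}->{}; Y {6}->{}; W {5}->{}
So after all 3 constraints: D(W) = {}

Answer: {}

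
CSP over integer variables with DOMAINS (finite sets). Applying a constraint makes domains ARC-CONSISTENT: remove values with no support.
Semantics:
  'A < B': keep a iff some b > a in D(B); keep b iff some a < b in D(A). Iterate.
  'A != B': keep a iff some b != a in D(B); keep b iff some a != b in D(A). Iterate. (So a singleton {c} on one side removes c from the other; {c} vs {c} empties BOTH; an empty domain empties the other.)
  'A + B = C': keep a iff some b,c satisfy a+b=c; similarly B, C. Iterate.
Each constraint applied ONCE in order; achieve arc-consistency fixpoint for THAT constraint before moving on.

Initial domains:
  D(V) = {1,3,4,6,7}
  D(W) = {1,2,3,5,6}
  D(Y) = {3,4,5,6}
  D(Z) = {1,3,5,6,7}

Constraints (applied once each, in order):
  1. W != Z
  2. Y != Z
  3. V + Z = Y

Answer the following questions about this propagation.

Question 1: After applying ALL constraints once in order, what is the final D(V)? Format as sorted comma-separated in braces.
Answer: {1,3,4}

Derivation:
Constraint 1 (W != Z) on D(W)={1,2,3,5,6} D(Z)={1,3,5,6,7}: no change
Constraint 2 (Y != Z) on D(Y)={3,4,5,6} D(Z)={1,3,5,6,7}: no change
Constraint 3 (V + Z = Y) on D(V)={1,3,4,6,7} D(Z)={1,3,5,6,7} D(Y)={3,4,5,6}: V {1,3,4,6,7}->{1,3,4}; Z {1,3,5,6,7}->{1,3,5}; Y {3,4,5,6}->{4,5,6}
So after all 3 constraints: D(V) = {1,3,4}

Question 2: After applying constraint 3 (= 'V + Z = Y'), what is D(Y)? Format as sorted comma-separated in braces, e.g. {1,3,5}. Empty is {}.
Answer: {4,5,6}

Derivation:
Constraint 1 (W != Z) on D(W)={1,2,3,5,6} D(Z)={1,3,5,6,7}: no change
Constraint 2 (Y != Z) on D(Y)={3,4,5,6} D(Z)={1,3,5,6,7}: no change
Constraint 3 (V + Z = Y) on D(V)={1,3,4,6,7} D(Z)={1,3,5,6,7} D(Y)={3,4,5,6}: V {1,3,4,6,7}->{1,3,4}; Z {1,3,5,6,7}->{1,3,5}; Y {3,4,5,6}->{4,5,6}
So after constraint 3: D(Y) = {4,5,6}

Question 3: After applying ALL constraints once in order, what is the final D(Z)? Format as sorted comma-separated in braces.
Constraint 1 (W != Z) on D(W)={1,2,3,5,6} D(Z)={1,3,5,6,7}: no change
Constraint 2 (Y != Z) on D(Y)={3,4,5,6} D(Z)={1,3,5,6,7}: no change
Constraint 3 (V + Z = Y) on D(V)={1,3,4,6,7} D(Z)={1,3,5,6,7} D(Y)={3,4,5,6}: V {1,3,4,6,7}->{1,3,4}; Z {1,3,5,6,7}->{1,3,5}; Y {3,4,5,6}->{4,5,6}
So after all 3 constraints: D(Z) = {1,3,5}

Answer: {1,3,5}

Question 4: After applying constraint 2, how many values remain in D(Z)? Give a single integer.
Constraint 1 (W != Z) on D(W)={1,2,3,5,6} D(Z)={1,3,5,6,7}: no change
Constraint 2 (Y != Z) on D(Y)={3,4,5,6} D(Z)={1,3,5,6,7}: no change
So after constraint 2: D(Z)={1,3,5,6,7}, size = 5

Answer: 5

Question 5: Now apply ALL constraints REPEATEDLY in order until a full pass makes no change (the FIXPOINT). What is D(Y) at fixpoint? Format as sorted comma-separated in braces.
pass 0 (initial): D(Y)={3,4,5,6}
pass 1: V {1,3,4,6,7}->{1,3,4}; Y {3,4,5,6}->{4,5,6}; Z {1,3,5,6,7}->{1,3,5}
pass 2: no change
Fixpoint after 2 passes: D(Y) = {4,5,6}

Answer: {4,5,6}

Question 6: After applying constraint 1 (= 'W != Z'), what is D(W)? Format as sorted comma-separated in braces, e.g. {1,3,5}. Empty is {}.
Constraint 1 (W != Z) on D(W)={1,2,3,5,6} D(Z)={1,3,5,6,7}: no change
So after constraint 1: D(W) = {1,2,3,5,6}

Answer: {1,2,3,5,6}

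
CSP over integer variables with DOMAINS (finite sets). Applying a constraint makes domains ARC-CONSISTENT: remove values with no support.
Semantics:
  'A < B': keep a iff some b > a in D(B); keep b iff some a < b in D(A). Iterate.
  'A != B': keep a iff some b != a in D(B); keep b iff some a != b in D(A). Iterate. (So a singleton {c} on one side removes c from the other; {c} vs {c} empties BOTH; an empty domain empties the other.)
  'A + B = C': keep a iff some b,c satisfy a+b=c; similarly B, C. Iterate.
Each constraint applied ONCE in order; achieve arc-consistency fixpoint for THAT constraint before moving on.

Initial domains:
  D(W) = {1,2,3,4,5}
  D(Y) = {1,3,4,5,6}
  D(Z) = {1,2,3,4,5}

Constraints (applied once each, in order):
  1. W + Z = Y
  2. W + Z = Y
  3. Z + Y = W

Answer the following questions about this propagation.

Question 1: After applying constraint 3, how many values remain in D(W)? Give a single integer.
Constraint 1 (W + Z = Y) on D(W)={1,2,3,4,5} D(Z)={1,2,3,4,5} D(Y)={1,3,4,5,6}: Y {1,3,4,5,6}->{3,4,5,6}
Constraint 2 (W + Z = Y) on D(W)={1,2,3,4,5} D(Z)={1,2,3,4,5} D(Y)={3,4,5,6}: no change
Constraint 3 (Z + Y = W) on D(Z)={1,2,3,4,5} D(Y)={3,4,5,6} D(W)={1,2,3,4,5}: Z {1,2,3,4,5}->{1,2}; Y {3,4,5,6}->{3,4}; W {1,2,3,4,5}->{4,5}
So after constraint 3: D(W)={4,5}, size = 2

Answer: 2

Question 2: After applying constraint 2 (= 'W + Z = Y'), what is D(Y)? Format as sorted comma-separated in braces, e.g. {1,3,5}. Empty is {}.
Answer: {3,4,5,6}

Derivation:
Constraint 1 (W + Z = Y) on D(W)={1,2,3,4,5} D(Z)={1,2,3,4,5} D(Y)={1,3,4,5,6}: Y {1,3,4,5,6}->{3,4,5,6}
Constraint 2 (W + Z = Y) on D(W)={1,2,3,4,5} D(Z)={1,2,3,4,5} D(Y)={3,4,5,6}: no change
So after constraint 2: D(Y) = {3,4,5,6}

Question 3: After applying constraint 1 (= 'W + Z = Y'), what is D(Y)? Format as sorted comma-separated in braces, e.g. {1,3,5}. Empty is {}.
Constraint 1 (W + Z = Y) on D(W)={1,2,3,4,5} D(Z)={1,2,3,4,5} D(Y)={1,3,4,5,6}: Y {1,3,4,5,6}->{3,4,5,6}
So after constraint 1: D(Y) = {3,4,5,6}

Answer: {3,4,5,6}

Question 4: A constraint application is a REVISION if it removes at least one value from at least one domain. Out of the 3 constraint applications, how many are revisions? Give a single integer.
Answer: 2

Derivation:
Constraint 1 (W + Z = Y) on D(W)={1,2,3,4,5} D(Z)={1,2,3,4,5} D(Y)={1,3,4,5,6}: Y {1,3,4,5,6}->{3,4,5,6} => REVISION
Constraint 2 (W + Z = Y) on D(W)={1,2,3,4,5} D(Z)={1,2,3,4,5} D(Y)={3,4,5,6}: no change => not a revision
Constraint 3 (Z + Y = W) on D(Z)={1,2,3,4,5} D(Y)={3,4,5,6} D(W)={1,2,3,4,5}: Z {1,2,3,4,5}->{1,2}; Y {3,4,5,6}->{3,4}; W {1,2,3,4,5}->{4,5} => REVISION
Total revisions = 2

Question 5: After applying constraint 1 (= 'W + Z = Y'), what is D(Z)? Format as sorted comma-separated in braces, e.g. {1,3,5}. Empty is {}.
Answer: {1,2,3,4,5}

Derivation:
Constraint 1 (W + Z = Y) on D(W)={1,2,3,4,5} D(Z)={1,2,3,4,5} D(Y)={1,3,4,5,6}: Y {1,3,4,5,6}->{3,4,5,6}
So after constraint 1: D(Z) = {1,2,3,4,5}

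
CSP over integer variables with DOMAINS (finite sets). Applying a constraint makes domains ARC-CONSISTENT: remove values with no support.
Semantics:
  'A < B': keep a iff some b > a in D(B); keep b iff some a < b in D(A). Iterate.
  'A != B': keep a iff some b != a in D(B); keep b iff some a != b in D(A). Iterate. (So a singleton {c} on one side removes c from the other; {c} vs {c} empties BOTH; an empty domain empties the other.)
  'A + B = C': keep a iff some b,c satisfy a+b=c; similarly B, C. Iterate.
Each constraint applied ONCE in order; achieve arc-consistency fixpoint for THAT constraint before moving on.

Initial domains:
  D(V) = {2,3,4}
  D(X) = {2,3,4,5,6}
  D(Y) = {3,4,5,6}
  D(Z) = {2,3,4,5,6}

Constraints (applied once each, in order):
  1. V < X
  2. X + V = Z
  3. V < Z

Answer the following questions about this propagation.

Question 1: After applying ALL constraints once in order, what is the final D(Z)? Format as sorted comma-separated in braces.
Answer: {5,6}

Derivation:
Constraint 1 (V < X) on D(V)={2,3,4} D(X)={2,3,4,5,6}: X {2,3,4,5,6}->{3,4,5,6}
Constraint 2 (X + V = Z) on D(X)={3,4,5,6} D(V)={2,3,4} D(Z)={2,3,4,5,6}: X {3,4,5,6}->{3,4}; V {2,3,4}->{2,3}; Z {2,3,4,5,6}->{5,6}
Constraint 3 (V < Z) on D(V)={2,3} D(Z)={5,6}: no change
So after all 3 constraints: D(Z) = {5,6}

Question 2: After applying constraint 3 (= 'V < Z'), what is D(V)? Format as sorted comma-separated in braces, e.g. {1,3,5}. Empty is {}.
Constraint 1 (V < X) on D(V)={2,3,4} D(X)={2,3,4,5,6}: X {2,3,4,5,6}->{3,4,5,6}
Constraint 2 (X + V = Z) on D(X)={3,4,5,6} D(V)={2,3,4} D(Z)={2,3,4,5,6}: X {3,4,5,6}->{3,4}; V {2,3,4}->{2,3}; Z {2,3,4,5,6}->{5,6}
Constraint 3 (V < Z) on D(V)={2,3} D(Z)={5,6}: no change
So after constraint 3: D(V) = {2,3}

Answer: {2,3}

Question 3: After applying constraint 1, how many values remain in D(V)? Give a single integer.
Answer: 3

Derivation:
Constraint 1 (V < X) on D(V)={2,3,4} D(X)={2,3,4,5,6}: X {2,3,4,5,6}->{3,4,5,6}
So after constraint 1: D(V)={2,3,4}, size = 3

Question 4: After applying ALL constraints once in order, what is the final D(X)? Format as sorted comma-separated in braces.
Constraint 1 (V < X) on D(V)={2,3,4} D(X)={2,3,4,5,6}: X {2,3,4,5,6}->{3,4,5,6}
Constraint 2 (X + V = Z) on D(X)={3,4,5,6} D(V)={2,3,4} D(Z)={2,3,4,5,6}: X {3,4,5,6}->{3,4}; V {2,3,4}->{2,3}; Z {2,3,4,5,6}->{5,6}
Constraint 3 (V < Z) on D(V)={2,3} D(Z)={5,6}: no change
So after all 3 constraints: D(X) = {3,4}

Answer: {3,4}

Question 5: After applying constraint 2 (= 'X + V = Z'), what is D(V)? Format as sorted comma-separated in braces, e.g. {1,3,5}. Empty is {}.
Answer: {2,3}

Derivation:
Constraint 1 (V < X) on D(V)={2,3,4} D(X)={2,3,4,5,6}: X {2,3,4,5,6}->{3,4,5,6}
Constraint 2 (X + V = Z) on D(X)={3,4,5,6} D(V)={2,3,4} D(Z)={2,3,4,5,6}: X {3,4,5,6}->{3,4}; V {2,3,4}->{2,3}; Z {2,3,4,5,6}->{5,6}
So after constraint 2: D(V) = {2,3}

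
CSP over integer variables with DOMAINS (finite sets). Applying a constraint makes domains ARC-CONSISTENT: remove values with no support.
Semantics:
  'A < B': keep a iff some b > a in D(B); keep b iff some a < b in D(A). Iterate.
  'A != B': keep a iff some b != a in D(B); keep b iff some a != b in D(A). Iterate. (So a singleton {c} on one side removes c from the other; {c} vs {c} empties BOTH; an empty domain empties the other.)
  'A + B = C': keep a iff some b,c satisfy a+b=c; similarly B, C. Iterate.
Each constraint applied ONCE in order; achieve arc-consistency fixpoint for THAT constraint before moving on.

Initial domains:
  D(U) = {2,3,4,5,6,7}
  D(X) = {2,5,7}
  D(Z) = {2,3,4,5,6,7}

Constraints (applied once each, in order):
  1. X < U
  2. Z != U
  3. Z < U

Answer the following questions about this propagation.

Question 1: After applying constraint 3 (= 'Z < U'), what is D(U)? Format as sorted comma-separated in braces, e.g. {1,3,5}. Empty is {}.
Constraint 1 (X < U) on D(X)={2,5,7} D(U)={2,3,4,5,6,7}: X {2,5,7}->{2,5}; U {2,3,4,5,6,7}->{3,4,5,6,7}
Constraint 2 (Z != U) on D(Z)={2,3,4,5,6,7} D(U)={3,4,5,6,7}: no change
Constraint 3 (Z < U) on D(Z)={2,3,4,5,6,7} D(U)={3,4,5,6,7}: Z {2,3,4,5,6,7}->{2,3,4,5,6}
So after constraint 3: D(U) = {3,4,5,6,7}

Answer: {3,4,5,6,7}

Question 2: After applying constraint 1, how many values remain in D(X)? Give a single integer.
Constraint 1 (X < U) on D(X)={2,5,7} D(U)={2,3,4,5,6,7}: X {2,5,7}->{2,5}; U {2,3,4,5,6,7}->{3,4,5,6,7}
So after constraint 1: D(X)={2,5}, size = 2

Answer: 2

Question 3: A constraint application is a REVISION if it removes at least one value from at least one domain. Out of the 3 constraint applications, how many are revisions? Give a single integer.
Answer: 2

Derivation:
Constraint 1 (X < U) on D(X)={2,5,7} D(U)={2,3,4,5,6,7}: X {2,5,7}->{2,5}; U {2,3,4,5,6,7}->{3,4,5,6,7} => REVISION
Constraint 2 (Z != U) on D(Z)={2,3,4,5,6,7} D(U)={3,4,5,6,7}: no change => not a revision
Constraint 3 (Z < U) on D(Z)={2,3,4,5,6,7} D(U)={3,4,5,6,7}: Z {2,3,4,5,6,7}->{2,3,4,5,6} => REVISION
Total revisions = 2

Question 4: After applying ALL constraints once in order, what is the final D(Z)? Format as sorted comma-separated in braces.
Answer: {2,3,4,5,6}

Derivation:
Constraint 1 (X < U) on D(X)={2,5,7} D(U)={2,3,4,5,6,7}: X {2,5,7}->{2,5}; U {2,3,4,5,6,7}->{3,4,5,6,7}
Constraint 2 (Z != U) on D(Z)={2,3,4,5,6,7} D(U)={3,4,5,6,7}: no change
Constraint 3 (Z < U) on D(Z)={2,3,4,5,6,7} D(U)={3,4,5,6,7}: Z {2,3,4,5,6,7}->{2,3,4,5,6}
So after all 3 constraints: D(Z) = {2,3,4,5,6}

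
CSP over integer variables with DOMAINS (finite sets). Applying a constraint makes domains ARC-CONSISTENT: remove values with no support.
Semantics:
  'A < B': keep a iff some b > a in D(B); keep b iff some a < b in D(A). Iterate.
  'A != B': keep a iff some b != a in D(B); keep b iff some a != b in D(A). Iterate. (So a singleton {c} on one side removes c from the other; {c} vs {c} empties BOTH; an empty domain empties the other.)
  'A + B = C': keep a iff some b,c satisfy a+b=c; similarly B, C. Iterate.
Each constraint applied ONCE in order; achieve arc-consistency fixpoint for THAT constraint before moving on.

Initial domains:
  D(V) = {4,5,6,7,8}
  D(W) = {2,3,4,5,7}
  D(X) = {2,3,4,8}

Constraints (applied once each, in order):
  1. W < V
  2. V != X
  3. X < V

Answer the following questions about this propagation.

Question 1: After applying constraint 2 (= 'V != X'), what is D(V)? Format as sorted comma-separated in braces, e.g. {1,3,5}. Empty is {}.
Constraint 1 (W < V) on D(W)={2,3,4,5,7} D(V)={4,5,6,7,8}: no change
Constraint 2 (V != X) on D(V)={4,5,6,7,8} D(X)={2,3,4,8}: no change
So after constraint 2: D(V) = {4,5,6,7,8}

Answer: {4,5,6,7,8}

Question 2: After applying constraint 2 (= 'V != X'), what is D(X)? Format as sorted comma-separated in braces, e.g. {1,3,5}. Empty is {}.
Answer: {2,3,4,8}

Derivation:
Constraint 1 (W < V) on D(W)={2,3,4,5,7} D(V)={4,5,6,7,8}: no change
Constraint 2 (V != X) on D(V)={4,5,6,7,8} D(X)={2,3,4,8}: no change
So after constraint 2: D(X) = {2,3,4,8}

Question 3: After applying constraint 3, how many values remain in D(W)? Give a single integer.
Constraint 1 (W < V) on D(W)={2,3,4,5,7} D(V)={4,5,6,7,8}: no change
Constraint 2 (V != X) on D(V)={4,5,6,7,8} D(X)={2,3,4,8}: no change
Constraint 3 (X < V) on D(X)={2,3,4,8} D(V)={4,5,6,7,8}: X {2,3,4,8}->{2,3,4}
So after constraint 3: D(W)={2,3,4,5,7}, size = 5

Answer: 5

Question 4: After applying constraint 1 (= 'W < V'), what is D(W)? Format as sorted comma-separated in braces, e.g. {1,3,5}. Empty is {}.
Answer: {2,3,4,5,7}

Derivation:
Constraint 1 (W < V) on D(W)={2,3,4,5,7} D(V)={4,5,6,7,8}: no change
So after constraint 1: D(W) = {2,3,4,5,7}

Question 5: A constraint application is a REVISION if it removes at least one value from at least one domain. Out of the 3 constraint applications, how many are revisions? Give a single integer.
Constraint 1 (W < V) on D(W)={2,3,4,5,7} D(V)={4,5,6,7,8}: no change => not a revision
Constraint 2 (V != X) on D(V)={4,5,6,7,8} D(X)={2,3,4,8}: no change => not a revision
Constraint 3 (X < V) on D(X)={2,3,4,8} D(V)={4,5,6,7,8}: X {2,3,4,8}->{2,3,4} => REVISION
Total revisions = 1

Answer: 1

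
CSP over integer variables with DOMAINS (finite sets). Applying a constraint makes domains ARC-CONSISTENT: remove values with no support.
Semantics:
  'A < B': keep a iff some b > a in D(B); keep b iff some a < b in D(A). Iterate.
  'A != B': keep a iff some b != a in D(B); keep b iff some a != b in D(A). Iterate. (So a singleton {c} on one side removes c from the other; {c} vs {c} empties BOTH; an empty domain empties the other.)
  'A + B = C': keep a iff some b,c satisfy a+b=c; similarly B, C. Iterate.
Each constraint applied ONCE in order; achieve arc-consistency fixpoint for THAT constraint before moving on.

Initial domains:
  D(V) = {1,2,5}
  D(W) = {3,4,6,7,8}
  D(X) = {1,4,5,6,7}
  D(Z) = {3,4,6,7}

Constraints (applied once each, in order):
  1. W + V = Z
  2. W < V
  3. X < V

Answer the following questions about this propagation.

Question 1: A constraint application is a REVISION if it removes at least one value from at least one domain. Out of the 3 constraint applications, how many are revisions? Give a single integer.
Constraint 1 (W + V = Z) on D(W)={3,4,6,7,8} D(V)={1,2,5} D(Z)={3,4,6,7}: W {3,4,6,7,8}->{3,4,6}; V {1,2,5}->{1,2}; Z {3,4,6,7}->{4,6,7} => REVISION
Constraint 2 (W < V) on D(W)={3,4,6} D(V)={1,2}: W {3,4,6}->{}; V {1,2}->{} => REVISION
Constraint 3 (X < V) on D(X)={1,4,5,6,7} D(V)={}: X {1,4,5,6,7}->{} => REVISION
Total revisions = 3

Answer: 3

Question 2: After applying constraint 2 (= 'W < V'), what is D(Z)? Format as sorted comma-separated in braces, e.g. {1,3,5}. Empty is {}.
Answer: {4,6,7}

Derivation:
Constraint 1 (W + V = Z) on D(W)={3,4,6,7,8} D(V)={1,2,5} D(Z)={3,4,6,7}: W {3,4,6,7,8}->{3,4,6}; V {1,2,5}->{1,2}; Z {3,4,6,7}->{4,6,7}
Constraint 2 (W < V) on D(W)={3,4,6} D(V)={1,2}: W {3,4,6}->{}; V {1,2}->{}
So after constraint 2: D(Z) = {4,6,7}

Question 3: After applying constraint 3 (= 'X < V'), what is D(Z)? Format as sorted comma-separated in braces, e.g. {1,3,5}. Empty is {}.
Answer: {4,6,7}

Derivation:
Constraint 1 (W + V = Z) on D(W)={3,4,6,7,8} D(V)={1,2,5} D(Z)={3,4,6,7}: W {3,4,6,7,8}->{3,4,6}; V {1,2,5}->{1,2}; Z {3,4,6,7}->{4,6,7}
Constraint 2 (W < V) on D(W)={3,4,6} D(V)={1,2}: W {3,4,6}->{}; V {1,2}->{}
Constraint 3 (X < V) on D(X)={1,4,5,6,7} D(V)={}: X {1,4,5,6,7}->{}
So after constraint 3: D(Z) = {4,6,7}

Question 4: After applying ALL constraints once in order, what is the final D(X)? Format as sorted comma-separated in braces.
Answer: {}

Derivation:
Constraint 1 (W + V = Z) on D(W)={3,4,6,7,8} D(V)={1,2,5} D(Z)={3,4,6,7}: W {3,4,6,7,8}->{3,4,6}; V {1,2,5}->{1,2}; Z {3,4,6,7}->{4,6,7}
Constraint 2 (W < V) on D(W)={3,4,6} D(V)={1,2}: W {3,4,6}->{}; V {1,2}->{}
Constraint 3 (X < V) on D(X)={1,4,5,6,7} D(V)={}: X {1,4,5,6,7}->{}
So after all 3 constraints: D(X) = {}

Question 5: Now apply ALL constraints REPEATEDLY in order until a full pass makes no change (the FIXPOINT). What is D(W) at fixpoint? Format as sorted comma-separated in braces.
Answer: {}

Derivation:
pass 0 (initial): D(W)={3,4,6,7,8}
pass 1: V {1,2,5}->{}; W {3,4,6,7,8}->{}; X {1,4,5,6,7}->{}; Z {3,4,6,7}->{4,6,7}
pass 2: Z {4,6,7}->{}
pass 3: no change
Fixpoint after 3 passes: D(W) = {}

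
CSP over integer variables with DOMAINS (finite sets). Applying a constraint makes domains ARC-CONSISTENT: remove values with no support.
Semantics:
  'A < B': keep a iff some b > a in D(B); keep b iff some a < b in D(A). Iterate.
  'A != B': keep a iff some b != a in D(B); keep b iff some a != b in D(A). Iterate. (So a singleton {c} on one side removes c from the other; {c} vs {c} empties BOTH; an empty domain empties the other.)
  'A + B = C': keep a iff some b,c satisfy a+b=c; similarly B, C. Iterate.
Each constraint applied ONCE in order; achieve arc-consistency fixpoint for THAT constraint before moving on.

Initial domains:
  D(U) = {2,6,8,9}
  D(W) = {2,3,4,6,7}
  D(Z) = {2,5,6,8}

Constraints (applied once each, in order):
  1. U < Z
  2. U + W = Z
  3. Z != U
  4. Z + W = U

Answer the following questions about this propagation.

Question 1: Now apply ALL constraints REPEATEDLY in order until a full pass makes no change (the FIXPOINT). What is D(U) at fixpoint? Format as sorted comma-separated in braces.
pass 0 (initial): D(U)={2,6,8,9}
pass 1: U {2,6,8,9}->{}; W {2,3,4,6,7}->{}; Z {2,5,6,8}->{}
pass 2: no change
Fixpoint after 2 passes: D(U) = {}

Answer: {}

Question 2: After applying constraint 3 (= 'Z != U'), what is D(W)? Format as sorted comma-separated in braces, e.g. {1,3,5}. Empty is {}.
Answer: {2,3,4,6}

Derivation:
Constraint 1 (U < Z) on D(U)={2,6,8,9} D(Z)={2,5,6,8}: U {2,6,8,9}->{2,6}; Z {2,5,6,8}->{5,6,8}
Constraint 2 (U + W = Z) on D(U)={2,6} D(W)={2,3,4,6,7} D(Z)={5,6,8}: W {2,3,4,6,7}->{2,3,4,6}
Constraint 3 (Z != U) on D(Z)={5,6,8} D(U)={2,6}: no change
So after constraint 3: D(W) = {2,3,4,6}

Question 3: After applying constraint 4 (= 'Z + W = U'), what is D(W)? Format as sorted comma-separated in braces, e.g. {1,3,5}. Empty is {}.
Answer: {}

Derivation:
Constraint 1 (U < Z) on D(U)={2,6,8,9} D(Z)={2,5,6,8}: U {2,6,8,9}->{2,6}; Z {2,5,6,8}->{5,6,8}
Constraint 2 (U + W = Z) on D(U)={2,6} D(W)={2,3,4,6,7} D(Z)={5,6,8}: W {2,3,4,6,7}->{2,3,4,6}
Constraint 3 (Z != U) on D(Z)={5,6,8} D(U)={2,6}: no change
Constraint 4 (Z + W = U) on D(Z)={5,6,8} D(W)={2,3,4,6} D(U)={2,6}: Z {5,6,8}->{}; W {2,3,4,6}->{}; U {2,6}->{}
So after constraint 4: D(W) = {}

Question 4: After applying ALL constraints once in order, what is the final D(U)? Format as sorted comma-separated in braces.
Constraint 1 (U < Z) on D(U)={2,6,8,9} D(Z)={2,5,6,8}: U {2,6,8,9}->{2,6}; Z {2,5,6,8}->{5,6,8}
Constraint 2 (U + W = Z) on D(U)={2,6} D(W)={2,3,4,6,7} D(Z)={5,6,8}: W {2,3,4,6,7}->{2,3,4,6}
Constraint 3 (Z != U) on D(Z)={5,6,8} D(U)={2,6}: no change
Constraint 4 (Z + W = U) on D(Z)={5,6,8} D(W)={2,3,4,6} D(U)={2,6}: Z {5,6,8}->{}; W {2,3,4,6}->{}; U {2,6}->{}
So after all 4 constraints: D(U) = {}

Answer: {}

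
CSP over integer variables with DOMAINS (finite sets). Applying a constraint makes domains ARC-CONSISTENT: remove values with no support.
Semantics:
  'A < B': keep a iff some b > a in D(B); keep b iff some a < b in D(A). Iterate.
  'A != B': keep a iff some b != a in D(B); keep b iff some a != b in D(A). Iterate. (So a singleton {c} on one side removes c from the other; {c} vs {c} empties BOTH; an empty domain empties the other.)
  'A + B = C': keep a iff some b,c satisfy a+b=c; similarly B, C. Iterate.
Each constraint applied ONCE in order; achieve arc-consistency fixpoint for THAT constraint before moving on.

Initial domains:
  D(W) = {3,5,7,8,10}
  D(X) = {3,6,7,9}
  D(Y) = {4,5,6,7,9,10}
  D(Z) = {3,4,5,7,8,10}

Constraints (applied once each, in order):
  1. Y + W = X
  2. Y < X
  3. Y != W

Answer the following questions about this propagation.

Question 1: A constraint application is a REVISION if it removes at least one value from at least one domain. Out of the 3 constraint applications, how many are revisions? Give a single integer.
Answer: 1

Derivation:
Constraint 1 (Y + W = X) on D(Y)={4,5,6,7,9,10} D(W)={3,5,7,8,10} D(X)={3,6,7,9}: Y {4,5,6,7,9,10}->{4,6}; W {3,5,7,8,10}->{3,5}; X {3,6,7,9}->{7,9} => REVISION
Constraint 2 (Y < X) on D(Y)={4,6} D(X)={7,9}: no change => not a revision
Constraint 3 (Y != W) on D(Y)={4,6} D(W)={3,5}: no change => not a revision
Total revisions = 1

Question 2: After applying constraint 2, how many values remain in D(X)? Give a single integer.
Constraint 1 (Y + W = X) on D(Y)={4,5,6,7,9,10} D(W)={3,5,7,8,10} D(X)={3,6,7,9}: Y {4,5,6,7,9,10}->{4,6}; W {3,5,7,8,10}->{3,5}; X {3,6,7,9}->{7,9}
Constraint 2 (Y < X) on D(Y)={4,6} D(X)={7,9}: no change
So after constraint 2: D(X)={7,9}, size = 2

Answer: 2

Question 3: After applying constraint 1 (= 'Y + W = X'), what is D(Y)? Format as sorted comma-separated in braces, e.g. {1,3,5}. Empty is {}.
Answer: {4,6}

Derivation:
Constraint 1 (Y + W = X) on D(Y)={4,5,6,7,9,10} D(W)={3,5,7,8,10} D(X)={3,6,7,9}: Y {4,5,6,7,9,10}->{4,6}; W {3,5,7,8,10}->{3,5}; X {3,6,7,9}->{7,9}
So after constraint 1: D(Y) = {4,6}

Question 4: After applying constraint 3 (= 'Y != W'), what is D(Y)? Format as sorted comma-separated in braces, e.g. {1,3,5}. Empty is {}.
Constraint 1 (Y + W = X) on D(Y)={4,5,6,7,9,10} D(W)={3,5,7,8,10} D(X)={3,6,7,9}: Y {4,5,6,7,9,10}->{4,6}; W {3,5,7,8,10}->{3,5}; X {3,6,7,9}->{7,9}
Constraint 2 (Y < X) on D(Y)={4,6} D(X)={7,9}: no change
Constraint 3 (Y != W) on D(Y)={4,6} D(W)={3,5}: no change
So after constraint 3: D(Y) = {4,6}

Answer: {4,6}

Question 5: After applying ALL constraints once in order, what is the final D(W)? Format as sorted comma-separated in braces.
Constraint 1 (Y + W = X) on D(Y)={4,5,6,7,9,10} D(W)={3,5,7,8,10} D(X)={3,6,7,9}: Y {4,5,6,7,9,10}->{4,6}; W {3,5,7,8,10}->{3,5}; X {3,6,7,9}->{7,9}
Constraint 2 (Y < X) on D(Y)={4,6} D(X)={7,9}: no change
Constraint 3 (Y != W) on D(Y)={4,6} D(W)={3,5}: no change
So after all 3 constraints: D(W) = {3,5}

Answer: {3,5}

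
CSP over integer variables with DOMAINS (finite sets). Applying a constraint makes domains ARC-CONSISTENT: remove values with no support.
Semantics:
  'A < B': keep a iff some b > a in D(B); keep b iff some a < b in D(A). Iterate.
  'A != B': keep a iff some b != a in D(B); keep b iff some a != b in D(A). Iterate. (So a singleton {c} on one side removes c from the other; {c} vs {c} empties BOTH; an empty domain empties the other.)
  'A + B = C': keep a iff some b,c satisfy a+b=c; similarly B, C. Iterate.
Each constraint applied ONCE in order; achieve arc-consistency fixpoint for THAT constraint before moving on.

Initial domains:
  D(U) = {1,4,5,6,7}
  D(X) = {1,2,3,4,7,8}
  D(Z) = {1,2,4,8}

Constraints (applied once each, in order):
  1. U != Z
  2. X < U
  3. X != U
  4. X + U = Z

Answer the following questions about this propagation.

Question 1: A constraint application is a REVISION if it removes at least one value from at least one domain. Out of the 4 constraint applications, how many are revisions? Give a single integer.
Answer: 2

Derivation:
Constraint 1 (U != Z) on D(U)={1,4,5,6,7} D(Z)={1,2,4,8}: no change => not a revision
Constraint 2 (X < U) on D(X)={1,2,3,4,7,8} D(U)={1,4,5,6,7}: X {1,2,3,4,7,8}->{1,2,3,4}; U {1,4,5,6,7}->{4,5,6,7} => REVISION
Constraint 3 (X != U) on D(X)={1,2,3,4} D(U)={4,5,6,7}: no change => not a revision
Constraint 4 (X + U = Z) on D(X)={1,2,3,4} D(U)={4,5,6,7} D(Z)={1,2,4,8}: Z {1,2,4,8}->{8} => REVISION
Total revisions = 2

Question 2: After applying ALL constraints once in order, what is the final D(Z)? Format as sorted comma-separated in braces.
Answer: {8}

Derivation:
Constraint 1 (U != Z) on D(U)={1,4,5,6,7} D(Z)={1,2,4,8}: no change
Constraint 2 (X < U) on D(X)={1,2,3,4,7,8} D(U)={1,4,5,6,7}: X {1,2,3,4,7,8}->{1,2,3,4}; U {1,4,5,6,7}->{4,5,6,7}
Constraint 3 (X != U) on D(X)={1,2,3,4} D(U)={4,5,6,7}: no change
Constraint 4 (X + U = Z) on D(X)={1,2,3,4} D(U)={4,5,6,7} D(Z)={1,2,4,8}: Z {1,2,4,8}->{8}
So after all 4 constraints: D(Z) = {8}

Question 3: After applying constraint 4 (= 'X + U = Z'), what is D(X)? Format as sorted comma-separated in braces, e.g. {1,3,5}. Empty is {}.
Constraint 1 (U != Z) on D(U)={1,4,5,6,7} D(Z)={1,2,4,8}: no change
Constraint 2 (X < U) on D(X)={1,2,3,4,7,8} D(U)={1,4,5,6,7}: X {1,2,3,4,7,8}->{1,2,3,4}; U {1,4,5,6,7}->{4,5,6,7}
Constraint 3 (X != U) on D(X)={1,2,3,4} D(U)={4,5,6,7}: no change
Constraint 4 (X + U = Z) on D(X)={1,2,3,4} D(U)={4,5,6,7} D(Z)={1,2,4,8}: Z {1,2,4,8}->{8}
So after constraint 4: D(X) = {1,2,3,4}

Answer: {1,2,3,4}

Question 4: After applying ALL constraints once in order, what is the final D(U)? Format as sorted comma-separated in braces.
Constraint 1 (U != Z) on D(U)={1,4,5,6,7} D(Z)={1,2,4,8}: no change
Constraint 2 (X < U) on D(X)={1,2,3,4,7,8} D(U)={1,4,5,6,7}: X {1,2,3,4,7,8}->{1,2,3,4}; U {1,4,5,6,7}->{4,5,6,7}
Constraint 3 (X != U) on D(X)={1,2,3,4} D(U)={4,5,6,7}: no change
Constraint 4 (X + U = Z) on D(X)={1,2,3,4} D(U)={4,5,6,7} D(Z)={1,2,4,8}: Z {1,2,4,8}->{8}
So after all 4 constraints: D(U) = {4,5,6,7}

Answer: {4,5,6,7}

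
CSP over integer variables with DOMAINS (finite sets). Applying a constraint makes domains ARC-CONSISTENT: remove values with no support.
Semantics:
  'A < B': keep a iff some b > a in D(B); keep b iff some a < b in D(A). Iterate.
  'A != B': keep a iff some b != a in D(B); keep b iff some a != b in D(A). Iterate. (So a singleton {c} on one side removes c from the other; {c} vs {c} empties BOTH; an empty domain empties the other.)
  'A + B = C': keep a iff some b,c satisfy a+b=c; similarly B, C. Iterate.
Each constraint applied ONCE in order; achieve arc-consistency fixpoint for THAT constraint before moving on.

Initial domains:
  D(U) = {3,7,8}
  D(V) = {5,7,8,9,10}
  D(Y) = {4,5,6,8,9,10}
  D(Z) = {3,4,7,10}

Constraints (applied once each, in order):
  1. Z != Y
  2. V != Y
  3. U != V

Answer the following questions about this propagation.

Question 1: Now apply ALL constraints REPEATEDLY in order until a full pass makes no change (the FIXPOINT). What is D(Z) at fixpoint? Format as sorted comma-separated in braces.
pass 0 (initial): D(Z)={3,4,7,10}
pass 1: no change
Fixpoint after 1 passes: D(Z) = {3,4,7,10}

Answer: {3,4,7,10}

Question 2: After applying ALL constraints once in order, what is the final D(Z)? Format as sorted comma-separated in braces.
Constraint 1 (Z != Y) on D(Z)={3,4,7,10} D(Y)={4,5,6,8,9,10}: no change
Constraint 2 (V != Y) on D(V)={5,7,8,9,10} D(Y)={4,5,6,8,9,10}: no change
Constraint 3 (U != V) on D(U)={3,7,8} D(V)={5,7,8,9,10}: no change
So after all 3 constraints: D(Z) = {3,4,7,10}

Answer: {3,4,7,10}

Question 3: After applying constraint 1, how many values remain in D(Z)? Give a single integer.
Constraint 1 (Z != Y) on D(Z)={3,4,7,10} D(Y)={4,5,6,8,9,10}: no change
So after constraint 1: D(Z)={3,4,7,10}, size = 4

Answer: 4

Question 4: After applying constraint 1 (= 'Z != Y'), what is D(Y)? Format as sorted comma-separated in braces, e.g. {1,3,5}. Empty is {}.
Answer: {4,5,6,8,9,10}

Derivation:
Constraint 1 (Z != Y) on D(Z)={3,4,7,10} D(Y)={4,5,6,8,9,10}: no change
So after constraint 1: D(Y) = {4,5,6,8,9,10}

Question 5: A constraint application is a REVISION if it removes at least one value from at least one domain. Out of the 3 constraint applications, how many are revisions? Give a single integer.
Constraint 1 (Z != Y) on D(Z)={3,4,7,10} D(Y)={4,5,6,8,9,10}: no change => not a revision
Constraint 2 (V != Y) on D(V)={5,7,8,9,10} D(Y)={4,5,6,8,9,10}: no change => not a revision
Constraint 3 (U != V) on D(U)={3,7,8} D(V)={5,7,8,9,10}: no change => not a revision
Total revisions = 0

Answer: 0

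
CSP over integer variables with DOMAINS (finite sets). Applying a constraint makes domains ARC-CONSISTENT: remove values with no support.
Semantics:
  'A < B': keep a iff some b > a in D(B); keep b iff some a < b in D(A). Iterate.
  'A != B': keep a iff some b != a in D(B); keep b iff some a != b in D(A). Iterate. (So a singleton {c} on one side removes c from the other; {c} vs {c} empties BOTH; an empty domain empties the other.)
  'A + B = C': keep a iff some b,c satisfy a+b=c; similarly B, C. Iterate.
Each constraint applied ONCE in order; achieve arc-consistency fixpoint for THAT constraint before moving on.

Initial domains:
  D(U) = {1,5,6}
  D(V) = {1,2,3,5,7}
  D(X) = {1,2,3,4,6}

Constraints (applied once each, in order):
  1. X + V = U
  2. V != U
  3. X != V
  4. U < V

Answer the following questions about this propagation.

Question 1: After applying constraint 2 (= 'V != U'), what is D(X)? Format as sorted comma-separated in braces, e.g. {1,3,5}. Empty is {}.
Constraint 1 (X + V = U) on D(X)={1,2,3,4,6} D(V)={1,2,3,5,7} D(U)={1,5,6}: X {1,2,3,4,6}->{1,2,3,4}; V {1,2,3,5,7}->{1,2,3,5}; U {1,5,6}->{5,6}
Constraint 2 (V != U) on D(V)={1,2,3,5} D(U)={5,6}: no change
So after constraint 2: D(X) = {1,2,3,4}

Answer: {1,2,3,4}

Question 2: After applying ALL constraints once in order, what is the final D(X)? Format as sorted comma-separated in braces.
Constraint 1 (X + V = U) on D(X)={1,2,3,4,6} D(V)={1,2,3,5,7} D(U)={1,5,6}: X {1,2,3,4,6}->{1,2,3,4}; V {1,2,3,5,7}->{1,2,3,5}; U {1,5,6}->{5,6}
Constraint 2 (V != U) on D(V)={1,2,3,5} D(U)={5,6}: no change
Constraint 3 (X != V) on D(X)={1,2,3,4} D(V)={1,2,3,5}: no change
Constraint 4 (U < V) on D(U)={5,6} D(V)={1,2,3,5}: U {5,6}->{}; V {1,2,3,5}->{}
So after all 4 constraints: D(X) = {1,2,3,4}

Answer: {1,2,3,4}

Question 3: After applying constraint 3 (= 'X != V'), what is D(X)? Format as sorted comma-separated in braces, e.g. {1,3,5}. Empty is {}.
Constraint 1 (X + V = U) on D(X)={1,2,3,4,6} D(V)={1,2,3,5,7} D(U)={1,5,6}: X {1,2,3,4,6}->{1,2,3,4}; V {1,2,3,5,7}->{1,2,3,5}; U {1,5,6}->{5,6}
Constraint 2 (V != U) on D(V)={1,2,3,5} D(U)={5,6}: no change
Constraint 3 (X != V) on D(X)={1,2,3,4} D(V)={1,2,3,5}: no change
So after constraint 3: D(X) = {1,2,3,4}

Answer: {1,2,3,4}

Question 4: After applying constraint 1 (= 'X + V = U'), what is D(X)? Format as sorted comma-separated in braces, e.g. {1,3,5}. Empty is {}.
Answer: {1,2,3,4}

Derivation:
Constraint 1 (X + V = U) on D(X)={1,2,3,4,6} D(V)={1,2,3,5,7} D(U)={1,5,6}: X {1,2,3,4,6}->{1,2,3,4}; V {1,2,3,5,7}->{1,2,3,5}; U {1,5,6}->{5,6}
So after constraint 1: D(X) = {1,2,3,4}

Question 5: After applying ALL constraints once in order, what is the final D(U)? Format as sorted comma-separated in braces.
Answer: {}

Derivation:
Constraint 1 (X + V = U) on D(X)={1,2,3,4,6} D(V)={1,2,3,5,7} D(U)={1,5,6}: X {1,2,3,4,6}->{1,2,3,4}; V {1,2,3,5,7}->{1,2,3,5}; U {1,5,6}->{5,6}
Constraint 2 (V != U) on D(V)={1,2,3,5} D(U)={5,6}: no change
Constraint 3 (X != V) on D(X)={1,2,3,4} D(V)={1,2,3,5}: no change
Constraint 4 (U < V) on D(U)={5,6} D(V)={1,2,3,5}: U {5,6}->{}; V {1,2,3,5}->{}
So after all 4 constraints: D(U) = {}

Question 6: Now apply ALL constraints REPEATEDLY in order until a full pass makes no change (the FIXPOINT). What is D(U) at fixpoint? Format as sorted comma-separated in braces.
Answer: {}

Derivation:
pass 0 (initial): D(U)={1,5,6}
pass 1: U {1,5,6}->{}; V {1,2,3,5,7}->{}; X {1,2,3,4,6}->{1,2,3,4}
pass 2: X {1,2,3,4}->{}
pass 3: no change
Fixpoint after 3 passes: D(U) = {}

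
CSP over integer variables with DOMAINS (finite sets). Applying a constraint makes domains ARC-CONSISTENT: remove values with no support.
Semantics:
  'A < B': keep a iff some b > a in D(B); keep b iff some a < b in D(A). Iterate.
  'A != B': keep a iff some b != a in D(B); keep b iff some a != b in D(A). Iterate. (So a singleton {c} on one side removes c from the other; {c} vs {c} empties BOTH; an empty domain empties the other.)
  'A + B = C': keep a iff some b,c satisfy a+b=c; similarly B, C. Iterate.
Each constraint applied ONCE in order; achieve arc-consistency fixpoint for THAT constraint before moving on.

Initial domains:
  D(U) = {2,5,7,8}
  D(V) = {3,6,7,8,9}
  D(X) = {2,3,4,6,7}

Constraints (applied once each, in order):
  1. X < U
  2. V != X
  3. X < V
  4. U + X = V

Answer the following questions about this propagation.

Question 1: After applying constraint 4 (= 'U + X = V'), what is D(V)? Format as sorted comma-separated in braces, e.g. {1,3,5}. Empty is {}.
Constraint 1 (X < U) on D(X)={2,3,4,6,7} D(U)={2,5,7,8}: U {2,5,7,8}->{5,7,8}
Constraint 2 (V != X) on D(V)={3,6,7,8,9} D(X)={2,3,4,6,7}: no change
Constraint 3 (X < V) on D(X)={2,3,4,6,7} D(V)={3,6,7,8,9}: no change
Constraint 4 (U + X = V) on D(U)={5,7,8} D(X)={2,3,4,6,7} D(V)={3,6,7,8,9}: U {5,7,8}->{5,7}; X {2,3,4,6,7}->{2,3,4}; V {3,6,7,8,9}->{7,8,9}
So after constraint 4: D(V) = {7,8,9}

Answer: {7,8,9}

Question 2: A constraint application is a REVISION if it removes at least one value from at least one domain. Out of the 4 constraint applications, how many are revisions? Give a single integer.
Answer: 2

Derivation:
Constraint 1 (X < U) on D(X)={2,3,4,6,7} D(U)={2,5,7,8}: U {2,5,7,8}->{5,7,8} => REVISION
Constraint 2 (V != X) on D(V)={3,6,7,8,9} D(X)={2,3,4,6,7}: no change => not a revision
Constraint 3 (X < V) on D(X)={2,3,4,6,7} D(V)={3,6,7,8,9}: no change => not a revision
Constraint 4 (U + X = V) on D(U)={5,7,8} D(X)={2,3,4,6,7} D(V)={3,6,7,8,9}: U {5,7,8}->{5,7}; X {2,3,4,6,7}->{2,3,4}; V {3,6,7,8,9}->{7,8,9} => REVISION
Total revisions = 2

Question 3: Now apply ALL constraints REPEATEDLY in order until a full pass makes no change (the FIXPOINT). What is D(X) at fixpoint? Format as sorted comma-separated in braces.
pass 0 (initial): D(X)={2,3,4,6,7}
pass 1: U {2,5,7,8}->{5,7}; V {3,6,7,8,9}->{7,8,9}; X {2,3,4,6,7}->{2,3,4}
pass 2: no change
Fixpoint after 2 passes: D(X) = {2,3,4}

Answer: {2,3,4}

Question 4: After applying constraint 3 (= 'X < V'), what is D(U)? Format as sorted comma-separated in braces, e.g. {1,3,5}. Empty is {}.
Answer: {5,7,8}

Derivation:
Constraint 1 (X < U) on D(X)={2,3,4,6,7} D(U)={2,5,7,8}: U {2,5,7,8}->{5,7,8}
Constraint 2 (V != X) on D(V)={3,6,7,8,9} D(X)={2,3,4,6,7}: no change
Constraint 3 (X < V) on D(X)={2,3,4,6,7} D(V)={3,6,7,8,9}: no change
So after constraint 3: D(U) = {5,7,8}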